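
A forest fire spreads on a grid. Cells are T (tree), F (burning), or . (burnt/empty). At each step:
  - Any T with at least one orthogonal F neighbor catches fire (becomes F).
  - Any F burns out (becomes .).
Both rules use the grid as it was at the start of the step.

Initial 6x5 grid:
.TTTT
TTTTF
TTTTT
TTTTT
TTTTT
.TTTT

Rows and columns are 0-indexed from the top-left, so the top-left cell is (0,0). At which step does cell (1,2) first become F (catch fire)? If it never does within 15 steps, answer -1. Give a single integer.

Step 1: cell (1,2)='T' (+3 fires, +1 burnt)
Step 2: cell (1,2)='F' (+4 fires, +3 burnt)
  -> target ignites at step 2
Step 3: cell (1,2)='.' (+5 fires, +4 burnt)
Step 4: cell (1,2)='.' (+6 fires, +5 burnt)
Step 5: cell (1,2)='.' (+4 fires, +6 burnt)
Step 6: cell (1,2)='.' (+3 fires, +4 burnt)
Step 7: cell (1,2)='.' (+2 fires, +3 burnt)
Step 8: cell (1,2)='.' (+0 fires, +2 burnt)
  fire out at step 8

2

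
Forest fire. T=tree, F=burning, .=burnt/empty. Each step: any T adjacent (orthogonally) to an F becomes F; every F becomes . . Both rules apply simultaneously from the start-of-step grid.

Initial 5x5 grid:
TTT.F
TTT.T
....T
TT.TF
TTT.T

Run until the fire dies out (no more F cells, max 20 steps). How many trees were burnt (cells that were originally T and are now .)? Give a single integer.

Step 1: +4 fires, +2 burnt (F count now 4)
Step 2: +0 fires, +4 burnt (F count now 0)
Fire out after step 2
Initially T: 15, now '.': 14
Total burnt (originally-T cells now '.'): 4

Answer: 4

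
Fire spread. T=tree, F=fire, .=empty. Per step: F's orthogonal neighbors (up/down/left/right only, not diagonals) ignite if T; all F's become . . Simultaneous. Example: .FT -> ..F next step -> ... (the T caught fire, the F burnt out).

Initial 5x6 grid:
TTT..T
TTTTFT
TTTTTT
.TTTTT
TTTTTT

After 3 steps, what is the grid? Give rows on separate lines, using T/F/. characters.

Step 1: 3 trees catch fire, 1 burn out
  TTT..T
  TTTF.F
  TTTTFT
  .TTTTT
  TTTTTT
Step 2: 5 trees catch fire, 3 burn out
  TTT..F
  TTF...
  TTTF.F
  .TTTFT
  TTTTTT
Step 3: 6 trees catch fire, 5 burn out
  TTF...
  TF....
  TTF...
  .TTF.F
  TTTTFT

TTF...
TF....
TTF...
.TTF.F
TTTTFT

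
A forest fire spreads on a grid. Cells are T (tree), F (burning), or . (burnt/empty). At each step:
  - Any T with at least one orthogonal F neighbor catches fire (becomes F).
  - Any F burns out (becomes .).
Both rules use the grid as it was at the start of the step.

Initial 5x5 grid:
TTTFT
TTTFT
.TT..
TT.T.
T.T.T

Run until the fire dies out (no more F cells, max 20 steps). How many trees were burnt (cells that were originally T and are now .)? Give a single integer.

Answer: 13

Derivation:
Step 1: +4 fires, +2 burnt (F count now 4)
Step 2: +3 fires, +4 burnt (F count now 3)
Step 3: +3 fires, +3 burnt (F count now 3)
Step 4: +1 fires, +3 burnt (F count now 1)
Step 5: +1 fires, +1 burnt (F count now 1)
Step 6: +1 fires, +1 burnt (F count now 1)
Step 7: +0 fires, +1 burnt (F count now 0)
Fire out after step 7
Initially T: 16, now '.': 22
Total burnt (originally-T cells now '.'): 13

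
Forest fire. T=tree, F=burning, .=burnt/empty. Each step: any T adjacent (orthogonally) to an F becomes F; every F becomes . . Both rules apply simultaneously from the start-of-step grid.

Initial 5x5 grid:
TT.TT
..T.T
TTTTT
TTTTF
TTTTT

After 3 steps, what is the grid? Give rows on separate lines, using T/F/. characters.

Step 1: 3 trees catch fire, 1 burn out
  TT.TT
  ..T.T
  TTTTF
  TTTF.
  TTTTF
Step 2: 4 trees catch fire, 3 burn out
  TT.TT
  ..T.F
  TTTF.
  TTF..
  TTTF.
Step 3: 4 trees catch fire, 4 burn out
  TT.TF
  ..T..
  TTF..
  TF...
  TTF..

TT.TF
..T..
TTF..
TF...
TTF..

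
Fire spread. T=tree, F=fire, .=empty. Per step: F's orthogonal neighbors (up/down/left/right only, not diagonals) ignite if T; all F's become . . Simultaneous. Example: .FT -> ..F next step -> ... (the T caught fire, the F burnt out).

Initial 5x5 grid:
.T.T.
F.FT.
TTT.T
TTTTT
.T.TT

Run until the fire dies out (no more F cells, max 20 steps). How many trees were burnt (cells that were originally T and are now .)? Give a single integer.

Step 1: +3 fires, +2 burnt (F count now 3)
Step 2: +4 fires, +3 burnt (F count now 4)
Step 3: +2 fires, +4 burnt (F count now 2)
Step 4: +3 fires, +2 burnt (F count now 3)
Step 5: +2 fires, +3 burnt (F count now 2)
Step 6: +0 fires, +2 burnt (F count now 0)
Fire out after step 6
Initially T: 15, now '.': 24
Total burnt (originally-T cells now '.'): 14

Answer: 14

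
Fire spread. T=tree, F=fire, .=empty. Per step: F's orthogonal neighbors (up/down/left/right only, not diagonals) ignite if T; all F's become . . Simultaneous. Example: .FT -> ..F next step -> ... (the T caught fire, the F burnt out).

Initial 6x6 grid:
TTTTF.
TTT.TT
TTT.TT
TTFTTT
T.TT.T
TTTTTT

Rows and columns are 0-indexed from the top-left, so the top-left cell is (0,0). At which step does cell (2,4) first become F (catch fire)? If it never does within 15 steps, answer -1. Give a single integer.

Step 1: cell (2,4)='T' (+6 fires, +2 burnt)
Step 2: cell (2,4)='F' (+9 fires, +6 burnt)
  -> target ignites at step 2
Step 3: cell (2,4)='.' (+8 fires, +9 burnt)
Step 4: cell (2,4)='.' (+5 fires, +8 burnt)
Step 5: cell (2,4)='.' (+1 fires, +5 burnt)
Step 6: cell (2,4)='.' (+0 fires, +1 burnt)
  fire out at step 6

2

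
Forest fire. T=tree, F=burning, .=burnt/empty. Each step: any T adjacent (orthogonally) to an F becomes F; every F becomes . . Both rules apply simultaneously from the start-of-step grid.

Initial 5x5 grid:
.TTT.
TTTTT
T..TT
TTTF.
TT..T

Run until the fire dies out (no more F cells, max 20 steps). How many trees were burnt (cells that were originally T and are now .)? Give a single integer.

Step 1: +2 fires, +1 burnt (F count now 2)
Step 2: +3 fires, +2 burnt (F count now 3)
Step 3: +5 fires, +3 burnt (F count now 5)
Step 4: +4 fires, +5 burnt (F count now 4)
Step 5: +2 fires, +4 burnt (F count now 2)
Step 6: +0 fires, +2 burnt (F count now 0)
Fire out after step 6
Initially T: 17, now '.': 24
Total burnt (originally-T cells now '.'): 16

Answer: 16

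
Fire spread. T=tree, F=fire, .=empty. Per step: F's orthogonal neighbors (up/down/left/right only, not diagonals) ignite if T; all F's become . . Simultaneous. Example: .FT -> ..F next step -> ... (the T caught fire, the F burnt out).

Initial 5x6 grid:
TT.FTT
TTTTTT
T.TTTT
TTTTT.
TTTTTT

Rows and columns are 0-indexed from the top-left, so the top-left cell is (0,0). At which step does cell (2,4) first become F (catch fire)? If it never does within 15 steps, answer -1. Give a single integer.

Step 1: cell (2,4)='T' (+2 fires, +1 burnt)
Step 2: cell (2,4)='T' (+4 fires, +2 burnt)
Step 3: cell (2,4)='F' (+5 fires, +4 burnt)
  -> target ignites at step 3
Step 4: cell (2,4)='.' (+6 fires, +5 burnt)
Step 5: cell (2,4)='.' (+5 fires, +6 burnt)
Step 6: cell (2,4)='.' (+3 fires, +5 burnt)
Step 7: cell (2,4)='.' (+1 fires, +3 burnt)
Step 8: cell (2,4)='.' (+0 fires, +1 burnt)
  fire out at step 8

3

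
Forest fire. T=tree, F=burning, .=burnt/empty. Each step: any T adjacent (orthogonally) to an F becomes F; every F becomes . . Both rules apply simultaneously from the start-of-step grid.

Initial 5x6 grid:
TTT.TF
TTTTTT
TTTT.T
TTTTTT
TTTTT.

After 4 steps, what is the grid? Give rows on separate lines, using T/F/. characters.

Step 1: 2 trees catch fire, 1 burn out
  TTT.F.
  TTTTTF
  TTTT.T
  TTTTTT
  TTTTT.
Step 2: 2 trees catch fire, 2 burn out
  TTT...
  TTTTF.
  TTTT.F
  TTTTTT
  TTTTT.
Step 3: 2 trees catch fire, 2 burn out
  TTT...
  TTTF..
  TTTT..
  TTTTTF
  TTTTT.
Step 4: 3 trees catch fire, 2 burn out
  TTT...
  TTF...
  TTTF..
  TTTTF.
  TTTTT.

TTT...
TTF...
TTTF..
TTTTF.
TTTTT.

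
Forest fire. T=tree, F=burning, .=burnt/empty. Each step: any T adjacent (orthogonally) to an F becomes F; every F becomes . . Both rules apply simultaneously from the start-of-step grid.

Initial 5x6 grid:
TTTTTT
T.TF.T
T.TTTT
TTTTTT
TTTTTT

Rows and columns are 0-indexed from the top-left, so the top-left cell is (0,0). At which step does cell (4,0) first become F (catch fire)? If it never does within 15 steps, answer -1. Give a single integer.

Step 1: cell (4,0)='T' (+3 fires, +1 burnt)
Step 2: cell (4,0)='T' (+5 fires, +3 burnt)
Step 3: cell (4,0)='T' (+6 fires, +5 burnt)
Step 4: cell (4,0)='T' (+6 fires, +6 burnt)
Step 5: cell (4,0)='T' (+4 fires, +6 burnt)
Step 6: cell (4,0)='F' (+2 fires, +4 burnt)
  -> target ignites at step 6
Step 7: cell (4,0)='.' (+0 fires, +2 burnt)
  fire out at step 7

6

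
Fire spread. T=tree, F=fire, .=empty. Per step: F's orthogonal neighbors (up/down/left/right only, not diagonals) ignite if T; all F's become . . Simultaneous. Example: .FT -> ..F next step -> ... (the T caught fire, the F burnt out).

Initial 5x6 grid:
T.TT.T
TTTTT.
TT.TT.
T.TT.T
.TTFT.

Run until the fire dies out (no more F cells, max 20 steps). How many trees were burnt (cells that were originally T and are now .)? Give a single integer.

Step 1: +3 fires, +1 burnt (F count now 3)
Step 2: +3 fires, +3 burnt (F count now 3)
Step 3: +2 fires, +3 burnt (F count now 2)
Step 4: +3 fires, +2 burnt (F count now 3)
Step 5: +2 fires, +3 burnt (F count now 2)
Step 6: +2 fires, +2 burnt (F count now 2)
Step 7: +2 fires, +2 burnt (F count now 2)
Step 8: +1 fires, +2 burnt (F count now 1)
Step 9: +0 fires, +1 burnt (F count now 0)
Fire out after step 9
Initially T: 20, now '.': 28
Total burnt (originally-T cells now '.'): 18

Answer: 18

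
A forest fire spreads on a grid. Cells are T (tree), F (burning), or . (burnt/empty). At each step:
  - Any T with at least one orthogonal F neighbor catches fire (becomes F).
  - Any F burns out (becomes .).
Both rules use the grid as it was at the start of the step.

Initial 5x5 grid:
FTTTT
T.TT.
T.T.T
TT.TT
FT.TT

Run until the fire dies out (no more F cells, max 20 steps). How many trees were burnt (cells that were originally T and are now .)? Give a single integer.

Answer: 12

Derivation:
Step 1: +4 fires, +2 burnt (F count now 4)
Step 2: +3 fires, +4 burnt (F count now 3)
Step 3: +2 fires, +3 burnt (F count now 2)
Step 4: +3 fires, +2 burnt (F count now 3)
Step 5: +0 fires, +3 burnt (F count now 0)
Fire out after step 5
Initially T: 17, now '.': 20
Total burnt (originally-T cells now '.'): 12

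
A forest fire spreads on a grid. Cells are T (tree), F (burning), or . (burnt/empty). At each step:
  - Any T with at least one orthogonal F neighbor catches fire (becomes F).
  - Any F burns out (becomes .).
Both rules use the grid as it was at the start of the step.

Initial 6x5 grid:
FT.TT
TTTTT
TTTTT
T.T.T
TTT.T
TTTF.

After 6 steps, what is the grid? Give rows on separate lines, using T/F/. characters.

Step 1: 3 trees catch fire, 2 burn out
  .F.TT
  FTTTT
  TTTTT
  T.T.T
  TTT.T
  TTF..
Step 2: 4 trees catch fire, 3 burn out
  ...TT
  .FTTT
  FTTTT
  T.T.T
  TTF.T
  TF...
Step 3: 6 trees catch fire, 4 burn out
  ...TT
  ..FTT
  .FTTT
  F.F.T
  TF..T
  F....
Step 4: 3 trees catch fire, 6 burn out
  ...TT
  ...FT
  ..FTT
  ....T
  F...T
  .....
Step 5: 3 trees catch fire, 3 burn out
  ...FT
  ....F
  ...FT
  ....T
  ....T
  .....
Step 6: 2 trees catch fire, 3 burn out
  ....F
  .....
  ....F
  ....T
  ....T
  .....

....F
.....
....F
....T
....T
.....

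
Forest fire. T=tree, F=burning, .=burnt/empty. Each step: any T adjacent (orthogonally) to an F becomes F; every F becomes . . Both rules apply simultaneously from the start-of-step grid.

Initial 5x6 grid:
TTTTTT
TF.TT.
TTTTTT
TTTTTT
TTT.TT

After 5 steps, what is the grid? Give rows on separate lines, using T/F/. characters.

Step 1: 3 trees catch fire, 1 burn out
  TFTTTT
  F..TT.
  TFTTTT
  TTTTTT
  TTT.TT
Step 2: 5 trees catch fire, 3 burn out
  F.FTTT
  ...TT.
  F.FTTT
  TFTTTT
  TTT.TT
Step 3: 5 trees catch fire, 5 burn out
  ...FTT
  ...TT.
  ...FTT
  F.FTTT
  TFT.TT
Step 4: 6 trees catch fire, 5 burn out
  ....FT
  ...FT.
  ....FT
  ...FTT
  F.F.TT
Step 5: 4 trees catch fire, 6 burn out
  .....F
  ....F.
  .....F
  ....FT
  ....TT

.....F
....F.
.....F
....FT
....TT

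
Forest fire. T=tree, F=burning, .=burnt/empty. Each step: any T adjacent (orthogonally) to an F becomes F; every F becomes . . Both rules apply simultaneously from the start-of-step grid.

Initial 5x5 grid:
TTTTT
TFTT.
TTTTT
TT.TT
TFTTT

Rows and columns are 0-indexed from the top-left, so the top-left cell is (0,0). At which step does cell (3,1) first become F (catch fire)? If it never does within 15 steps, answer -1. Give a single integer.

Step 1: cell (3,1)='F' (+7 fires, +2 burnt)
  -> target ignites at step 1
Step 2: cell (3,1)='.' (+7 fires, +7 burnt)
Step 3: cell (3,1)='.' (+4 fires, +7 burnt)
Step 4: cell (3,1)='.' (+3 fires, +4 burnt)
Step 5: cell (3,1)='.' (+0 fires, +3 burnt)
  fire out at step 5

1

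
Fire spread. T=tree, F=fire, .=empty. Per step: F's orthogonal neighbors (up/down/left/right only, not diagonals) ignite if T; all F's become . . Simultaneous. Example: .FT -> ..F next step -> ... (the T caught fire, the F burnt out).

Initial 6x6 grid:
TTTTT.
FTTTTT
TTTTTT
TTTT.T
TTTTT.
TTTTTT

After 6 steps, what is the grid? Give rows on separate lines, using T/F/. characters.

Step 1: 3 trees catch fire, 1 burn out
  FTTTT.
  .FTTTT
  FTTTTT
  TTTT.T
  TTTTT.
  TTTTTT
Step 2: 4 trees catch fire, 3 burn out
  .FTTT.
  ..FTTT
  .FTTTT
  FTTT.T
  TTTTT.
  TTTTTT
Step 3: 5 trees catch fire, 4 burn out
  ..FTT.
  ...FTT
  ..FTTT
  .FTT.T
  FTTTT.
  TTTTTT
Step 4: 6 trees catch fire, 5 burn out
  ...FT.
  ....FT
  ...FTT
  ..FT.T
  .FTTT.
  FTTTTT
Step 5: 6 trees catch fire, 6 burn out
  ....F.
  .....F
  ....FT
  ...F.T
  ..FTT.
  .FTTTT
Step 6: 3 trees catch fire, 6 burn out
  ......
  ......
  .....F
  .....T
  ...FT.
  ..FTTT

......
......
.....F
.....T
...FT.
..FTTT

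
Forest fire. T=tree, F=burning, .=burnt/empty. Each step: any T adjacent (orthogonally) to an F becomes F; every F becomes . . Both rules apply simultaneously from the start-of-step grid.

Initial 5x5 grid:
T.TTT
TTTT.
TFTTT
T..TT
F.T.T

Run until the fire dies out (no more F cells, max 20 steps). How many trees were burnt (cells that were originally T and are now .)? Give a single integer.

Step 1: +4 fires, +2 burnt (F count now 4)
Step 2: +3 fires, +4 burnt (F count now 3)
Step 3: +5 fires, +3 burnt (F count now 5)
Step 4: +2 fires, +5 burnt (F count now 2)
Step 5: +2 fires, +2 burnt (F count now 2)
Step 6: +0 fires, +2 burnt (F count now 0)
Fire out after step 6
Initially T: 17, now '.': 24
Total burnt (originally-T cells now '.'): 16

Answer: 16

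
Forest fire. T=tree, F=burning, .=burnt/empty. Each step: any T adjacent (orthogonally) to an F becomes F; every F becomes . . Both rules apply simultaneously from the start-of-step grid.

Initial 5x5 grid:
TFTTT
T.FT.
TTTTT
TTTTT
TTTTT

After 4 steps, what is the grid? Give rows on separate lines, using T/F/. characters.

Step 1: 4 trees catch fire, 2 burn out
  F.FTT
  T..F.
  TTFTT
  TTTTT
  TTTTT
Step 2: 5 trees catch fire, 4 burn out
  ...FT
  F....
  TF.FT
  TTFTT
  TTTTT
Step 3: 6 trees catch fire, 5 burn out
  ....F
  .....
  F...F
  TF.FT
  TTFTT
Step 4: 4 trees catch fire, 6 burn out
  .....
  .....
  .....
  F...F
  TF.FT

.....
.....
.....
F...F
TF.FT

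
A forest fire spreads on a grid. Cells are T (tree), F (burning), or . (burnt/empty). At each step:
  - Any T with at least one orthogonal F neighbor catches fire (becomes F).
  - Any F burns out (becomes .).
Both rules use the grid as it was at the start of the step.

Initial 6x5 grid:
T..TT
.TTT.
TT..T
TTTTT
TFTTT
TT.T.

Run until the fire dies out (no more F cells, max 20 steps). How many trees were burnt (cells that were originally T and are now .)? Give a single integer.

Step 1: +4 fires, +1 burnt (F count now 4)
Step 2: +5 fires, +4 burnt (F count now 5)
Step 3: +5 fires, +5 burnt (F count now 5)
Step 4: +2 fires, +5 burnt (F count now 2)
Step 5: +2 fires, +2 burnt (F count now 2)
Step 6: +1 fires, +2 burnt (F count now 1)
Step 7: +1 fires, +1 burnt (F count now 1)
Step 8: +0 fires, +1 burnt (F count now 0)
Fire out after step 8
Initially T: 21, now '.': 29
Total burnt (originally-T cells now '.'): 20

Answer: 20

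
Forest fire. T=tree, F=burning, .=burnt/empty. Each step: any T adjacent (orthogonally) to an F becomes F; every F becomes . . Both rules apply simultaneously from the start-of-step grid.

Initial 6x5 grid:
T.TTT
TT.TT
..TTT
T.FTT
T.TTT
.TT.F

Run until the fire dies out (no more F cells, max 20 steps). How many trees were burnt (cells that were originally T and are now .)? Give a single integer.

Answer: 15

Derivation:
Step 1: +4 fires, +2 burnt (F count now 4)
Step 2: +4 fires, +4 burnt (F count now 4)
Step 3: +3 fires, +4 burnt (F count now 3)
Step 4: +2 fires, +3 burnt (F count now 2)
Step 5: +2 fires, +2 burnt (F count now 2)
Step 6: +0 fires, +2 burnt (F count now 0)
Fire out after step 6
Initially T: 20, now '.': 25
Total burnt (originally-T cells now '.'): 15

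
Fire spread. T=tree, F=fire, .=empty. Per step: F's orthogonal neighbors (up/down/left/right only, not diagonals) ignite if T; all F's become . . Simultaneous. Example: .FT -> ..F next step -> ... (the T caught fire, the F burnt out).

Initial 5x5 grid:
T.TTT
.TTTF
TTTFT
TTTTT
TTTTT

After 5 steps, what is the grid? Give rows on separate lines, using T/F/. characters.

Step 1: 5 trees catch fire, 2 burn out
  T.TTF
  .TTF.
  TTF.F
  TTTFT
  TTTTT
Step 2: 6 trees catch fire, 5 burn out
  T.TF.
  .TF..
  TF...
  TTF.F
  TTTFT
Step 3: 6 trees catch fire, 6 burn out
  T.F..
  .F...
  F....
  TF...
  TTF.F
Step 4: 2 trees catch fire, 6 burn out
  T....
  .....
  .....
  F....
  TF...
Step 5: 1 trees catch fire, 2 burn out
  T....
  .....
  .....
  .....
  F....

T....
.....
.....
.....
F....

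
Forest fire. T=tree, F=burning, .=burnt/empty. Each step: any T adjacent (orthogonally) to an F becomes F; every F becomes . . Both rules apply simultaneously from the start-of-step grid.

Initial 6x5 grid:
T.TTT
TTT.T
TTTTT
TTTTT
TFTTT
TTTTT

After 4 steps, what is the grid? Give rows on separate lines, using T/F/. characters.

Step 1: 4 trees catch fire, 1 burn out
  T.TTT
  TTT.T
  TTTTT
  TFTTT
  F.FTT
  TFTTT
Step 2: 6 trees catch fire, 4 burn out
  T.TTT
  TTT.T
  TFTTT
  F.FTT
  ...FT
  F.FTT
Step 3: 6 trees catch fire, 6 burn out
  T.TTT
  TFT.T
  F.FTT
  ...FT
  ....F
  ...FT
Step 4: 5 trees catch fire, 6 burn out
  T.TTT
  F.F.T
  ...FT
  ....F
  .....
  ....F

T.TTT
F.F.T
...FT
....F
.....
....F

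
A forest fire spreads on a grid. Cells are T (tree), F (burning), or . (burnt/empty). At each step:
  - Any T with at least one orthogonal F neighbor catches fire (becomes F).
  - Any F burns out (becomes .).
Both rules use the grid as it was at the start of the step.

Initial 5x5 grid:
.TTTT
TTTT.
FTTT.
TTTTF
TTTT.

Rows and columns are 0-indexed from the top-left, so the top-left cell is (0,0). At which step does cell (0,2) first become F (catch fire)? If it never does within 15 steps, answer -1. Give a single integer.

Step 1: cell (0,2)='T' (+4 fires, +2 burnt)
Step 2: cell (0,2)='T' (+7 fires, +4 burnt)
Step 3: cell (0,2)='T' (+5 fires, +7 burnt)
Step 4: cell (0,2)='F' (+2 fires, +5 burnt)
  -> target ignites at step 4
Step 5: cell (0,2)='.' (+1 fires, +2 burnt)
Step 6: cell (0,2)='.' (+0 fires, +1 burnt)
  fire out at step 6

4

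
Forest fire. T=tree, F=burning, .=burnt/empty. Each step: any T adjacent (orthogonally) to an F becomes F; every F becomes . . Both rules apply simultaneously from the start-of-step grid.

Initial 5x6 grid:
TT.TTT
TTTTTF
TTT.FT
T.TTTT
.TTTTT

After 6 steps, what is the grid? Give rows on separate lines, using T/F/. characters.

Step 1: 4 trees catch fire, 2 burn out
  TT.TTF
  TTTTF.
  TTT..F
  T.TTFT
  .TTTTT
Step 2: 5 trees catch fire, 4 burn out
  TT.TF.
  TTTF..
  TTT...
  T.TF.F
  .TTTFT
Step 3: 5 trees catch fire, 5 burn out
  TT.F..
  TTF...
  TTT...
  T.F...
  .TTF.F
Step 4: 3 trees catch fire, 5 burn out
  TT....
  TF....
  TTF...
  T.....
  .TF...
Step 5: 4 trees catch fire, 3 burn out
  TF....
  F.....
  TF....
  T.....
  .F....
Step 6: 2 trees catch fire, 4 burn out
  F.....
  ......
  F.....
  T.....
  ......

F.....
......
F.....
T.....
......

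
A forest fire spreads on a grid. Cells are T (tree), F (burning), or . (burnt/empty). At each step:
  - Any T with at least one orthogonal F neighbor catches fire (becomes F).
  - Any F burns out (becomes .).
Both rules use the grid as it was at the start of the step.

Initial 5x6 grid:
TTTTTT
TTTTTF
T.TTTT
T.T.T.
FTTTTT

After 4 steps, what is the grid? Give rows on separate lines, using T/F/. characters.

Step 1: 5 trees catch fire, 2 burn out
  TTTTTF
  TTTTF.
  T.TTTF
  F.T.T.
  .FTTTT
Step 2: 5 trees catch fire, 5 burn out
  TTTTF.
  TTTF..
  F.TTF.
  ..T.T.
  ..FTTT
Step 3: 7 trees catch fire, 5 burn out
  TTTF..
  FTF...
  ..TF..
  ..F.F.
  ...FTT
Step 4: 5 trees catch fire, 7 burn out
  FTF...
  .F....
  ..F...
  ......
  ....FT

FTF...
.F....
..F...
......
....FT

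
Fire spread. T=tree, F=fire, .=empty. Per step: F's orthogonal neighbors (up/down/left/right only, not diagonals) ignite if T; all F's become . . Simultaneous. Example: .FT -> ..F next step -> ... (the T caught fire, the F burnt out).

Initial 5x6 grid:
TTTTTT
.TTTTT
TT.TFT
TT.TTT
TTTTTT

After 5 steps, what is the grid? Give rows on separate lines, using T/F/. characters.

Step 1: 4 trees catch fire, 1 burn out
  TTTTTT
  .TTTFT
  TT.F.F
  TT.TFT
  TTTTTT
Step 2: 6 trees catch fire, 4 burn out
  TTTTFT
  .TTF.F
  TT....
  TT.F.F
  TTTTFT
Step 3: 5 trees catch fire, 6 burn out
  TTTF.F
  .TF...
  TT....
  TT....
  TTTF.F
Step 4: 3 trees catch fire, 5 burn out
  TTF...
  .F....
  TT....
  TT....
  TTF...
Step 5: 3 trees catch fire, 3 burn out
  TF....
  ......
  TF....
  TT....
  TF....

TF....
......
TF....
TT....
TF....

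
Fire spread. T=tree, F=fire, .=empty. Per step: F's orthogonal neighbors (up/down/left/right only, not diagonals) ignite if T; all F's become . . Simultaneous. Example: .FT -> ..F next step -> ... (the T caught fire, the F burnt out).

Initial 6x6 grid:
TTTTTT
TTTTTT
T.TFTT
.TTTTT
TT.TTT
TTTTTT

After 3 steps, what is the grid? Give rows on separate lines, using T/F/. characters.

Step 1: 4 trees catch fire, 1 burn out
  TTTTTT
  TTTFTT
  T.F.FT
  .TTFTT
  TT.TTT
  TTTTTT
Step 2: 7 trees catch fire, 4 burn out
  TTTFTT
  TTF.FT
  T....F
  .TF.FT
  TT.FTT
  TTTTTT
Step 3: 8 trees catch fire, 7 burn out
  TTF.FT
  TF...F
  T.....
  .F...F
  TT..FT
  TTTFTT

TTF.FT
TF...F
T.....
.F...F
TT..FT
TTTFTT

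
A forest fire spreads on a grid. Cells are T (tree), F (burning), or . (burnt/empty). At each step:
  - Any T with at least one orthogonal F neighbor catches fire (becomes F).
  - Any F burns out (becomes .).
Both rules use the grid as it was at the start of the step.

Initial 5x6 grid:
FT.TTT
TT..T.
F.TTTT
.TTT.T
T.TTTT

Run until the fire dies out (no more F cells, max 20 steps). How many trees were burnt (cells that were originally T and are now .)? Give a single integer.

Step 1: +2 fires, +2 burnt (F count now 2)
Step 2: +1 fires, +2 burnt (F count now 1)
Step 3: +0 fires, +1 burnt (F count now 0)
Fire out after step 3
Initially T: 20, now '.': 13
Total burnt (originally-T cells now '.'): 3

Answer: 3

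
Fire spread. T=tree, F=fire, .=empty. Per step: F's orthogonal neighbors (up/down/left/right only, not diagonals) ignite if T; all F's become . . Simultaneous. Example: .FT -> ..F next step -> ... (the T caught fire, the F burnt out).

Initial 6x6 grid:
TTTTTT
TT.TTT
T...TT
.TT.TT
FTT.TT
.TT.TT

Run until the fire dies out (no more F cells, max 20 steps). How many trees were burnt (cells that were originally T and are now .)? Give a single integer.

Answer: 6

Derivation:
Step 1: +1 fires, +1 burnt (F count now 1)
Step 2: +3 fires, +1 burnt (F count now 3)
Step 3: +2 fires, +3 burnt (F count now 2)
Step 4: +0 fires, +2 burnt (F count now 0)
Fire out after step 4
Initially T: 26, now '.': 16
Total burnt (originally-T cells now '.'): 6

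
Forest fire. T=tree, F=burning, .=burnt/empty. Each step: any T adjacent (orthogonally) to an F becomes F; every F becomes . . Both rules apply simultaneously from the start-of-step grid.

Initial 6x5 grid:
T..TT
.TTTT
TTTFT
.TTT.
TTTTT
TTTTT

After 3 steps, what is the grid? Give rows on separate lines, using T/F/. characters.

Step 1: 4 trees catch fire, 1 burn out
  T..TT
  .TTFT
  TTF.F
  .TTF.
  TTTTT
  TTTTT
Step 2: 6 trees catch fire, 4 burn out
  T..FT
  .TF.F
  TF...
  .TF..
  TTTFT
  TTTTT
Step 3: 7 trees catch fire, 6 burn out
  T...F
  .F...
  F....
  .F...
  TTF.F
  TTTFT

T...F
.F...
F....
.F...
TTF.F
TTTFT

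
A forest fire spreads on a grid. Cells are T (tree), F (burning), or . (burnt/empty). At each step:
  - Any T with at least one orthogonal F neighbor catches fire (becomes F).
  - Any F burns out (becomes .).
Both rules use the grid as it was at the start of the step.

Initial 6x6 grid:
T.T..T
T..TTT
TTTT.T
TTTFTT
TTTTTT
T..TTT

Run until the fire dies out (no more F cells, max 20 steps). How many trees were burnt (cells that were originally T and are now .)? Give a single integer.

Answer: 26

Derivation:
Step 1: +4 fires, +1 burnt (F count now 4)
Step 2: +7 fires, +4 burnt (F count now 7)
Step 3: +7 fires, +7 burnt (F count now 7)
Step 4: +4 fires, +7 burnt (F count now 4)
Step 5: +3 fires, +4 burnt (F count now 3)
Step 6: +1 fires, +3 burnt (F count now 1)
Step 7: +0 fires, +1 burnt (F count now 0)
Fire out after step 7
Initially T: 27, now '.': 35
Total burnt (originally-T cells now '.'): 26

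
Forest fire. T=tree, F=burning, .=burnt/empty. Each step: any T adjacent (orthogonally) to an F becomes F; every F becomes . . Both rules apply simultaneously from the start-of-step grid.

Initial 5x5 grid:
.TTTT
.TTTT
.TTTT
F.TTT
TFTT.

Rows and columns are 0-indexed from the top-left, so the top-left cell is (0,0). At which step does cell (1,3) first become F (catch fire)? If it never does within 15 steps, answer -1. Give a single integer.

Step 1: cell (1,3)='T' (+2 fires, +2 burnt)
Step 2: cell (1,3)='T' (+2 fires, +2 burnt)
Step 3: cell (1,3)='T' (+2 fires, +2 burnt)
Step 4: cell (1,3)='T' (+4 fires, +2 burnt)
Step 5: cell (1,3)='F' (+4 fires, +4 burnt)
  -> target ignites at step 5
Step 6: cell (1,3)='.' (+3 fires, +4 burnt)
Step 7: cell (1,3)='.' (+1 fires, +3 burnt)
Step 8: cell (1,3)='.' (+0 fires, +1 burnt)
  fire out at step 8

5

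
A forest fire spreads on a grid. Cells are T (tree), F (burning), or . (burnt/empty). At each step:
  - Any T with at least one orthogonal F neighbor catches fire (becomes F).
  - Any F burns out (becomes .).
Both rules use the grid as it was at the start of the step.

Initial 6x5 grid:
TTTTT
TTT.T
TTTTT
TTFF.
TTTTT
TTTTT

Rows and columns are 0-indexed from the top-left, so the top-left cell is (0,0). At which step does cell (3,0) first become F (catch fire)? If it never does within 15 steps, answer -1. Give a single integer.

Step 1: cell (3,0)='T' (+5 fires, +2 burnt)
Step 2: cell (3,0)='F' (+8 fires, +5 burnt)
  -> target ignites at step 2
Step 3: cell (3,0)='.' (+7 fires, +8 burnt)
Step 4: cell (3,0)='.' (+5 fires, +7 burnt)
Step 5: cell (3,0)='.' (+1 fires, +5 burnt)
Step 6: cell (3,0)='.' (+0 fires, +1 burnt)
  fire out at step 6

2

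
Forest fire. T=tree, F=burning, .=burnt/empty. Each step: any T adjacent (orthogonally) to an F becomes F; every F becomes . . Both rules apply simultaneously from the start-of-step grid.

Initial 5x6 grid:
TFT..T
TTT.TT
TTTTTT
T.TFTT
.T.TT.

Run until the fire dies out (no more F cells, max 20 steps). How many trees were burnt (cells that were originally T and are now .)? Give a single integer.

Answer: 20

Derivation:
Step 1: +7 fires, +2 burnt (F count now 7)
Step 2: +7 fires, +7 burnt (F count now 7)
Step 3: +3 fires, +7 burnt (F count now 3)
Step 4: +2 fires, +3 burnt (F count now 2)
Step 5: +1 fires, +2 burnt (F count now 1)
Step 6: +0 fires, +1 burnt (F count now 0)
Fire out after step 6
Initially T: 21, now '.': 29
Total burnt (originally-T cells now '.'): 20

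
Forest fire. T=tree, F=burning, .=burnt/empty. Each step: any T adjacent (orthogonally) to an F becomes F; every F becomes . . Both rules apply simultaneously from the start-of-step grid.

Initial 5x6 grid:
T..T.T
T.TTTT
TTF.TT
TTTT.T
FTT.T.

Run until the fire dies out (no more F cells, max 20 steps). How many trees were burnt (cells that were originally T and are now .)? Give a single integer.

Step 1: +5 fires, +2 burnt (F count now 5)
Step 2: +5 fires, +5 burnt (F count now 5)
Step 3: +3 fires, +5 burnt (F count now 3)
Step 4: +3 fires, +3 burnt (F count now 3)
Step 5: +2 fires, +3 burnt (F count now 2)
Step 6: +1 fires, +2 burnt (F count now 1)
Step 7: +0 fires, +1 burnt (F count now 0)
Fire out after step 7
Initially T: 20, now '.': 29
Total burnt (originally-T cells now '.'): 19

Answer: 19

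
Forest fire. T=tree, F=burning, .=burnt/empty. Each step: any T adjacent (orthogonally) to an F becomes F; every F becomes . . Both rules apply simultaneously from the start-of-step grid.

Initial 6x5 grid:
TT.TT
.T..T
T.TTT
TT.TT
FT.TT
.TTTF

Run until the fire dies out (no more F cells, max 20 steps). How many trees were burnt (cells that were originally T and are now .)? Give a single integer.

Step 1: +4 fires, +2 burnt (F count now 4)
Step 2: +6 fires, +4 burnt (F count now 6)
Step 3: +2 fires, +6 burnt (F count now 2)
Step 4: +2 fires, +2 burnt (F count now 2)
Step 5: +2 fires, +2 burnt (F count now 2)
Step 6: +1 fires, +2 burnt (F count now 1)
Step 7: +0 fires, +1 burnt (F count now 0)
Fire out after step 7
Initially T: 20, now '.': 27
Total burnt (originally-T cells now '.'): 17

Answer: 17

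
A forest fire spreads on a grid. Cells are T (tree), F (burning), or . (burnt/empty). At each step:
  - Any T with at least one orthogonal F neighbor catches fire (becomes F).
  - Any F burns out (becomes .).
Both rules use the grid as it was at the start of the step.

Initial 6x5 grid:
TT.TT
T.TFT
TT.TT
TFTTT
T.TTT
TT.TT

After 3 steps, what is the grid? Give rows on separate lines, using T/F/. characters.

Step 1: 7 trees catch fire, 2 burn out
  TT.FT
  T.F.F
  TF.FT
  F.FTT
  T.TTT
  TT.TT
Step 2: 6 trees catch fire, 7 burn out
  TT..F
  T....
  F...F
  ...FT
  F.FTT
  TT.TT
Step 3: 4 trees catch fire, 6 burn out
  TT...
  F....
  .....
  ....F
  ...FT
  FT.TT

TT...
F....
.....
....F
...FT
FT.TT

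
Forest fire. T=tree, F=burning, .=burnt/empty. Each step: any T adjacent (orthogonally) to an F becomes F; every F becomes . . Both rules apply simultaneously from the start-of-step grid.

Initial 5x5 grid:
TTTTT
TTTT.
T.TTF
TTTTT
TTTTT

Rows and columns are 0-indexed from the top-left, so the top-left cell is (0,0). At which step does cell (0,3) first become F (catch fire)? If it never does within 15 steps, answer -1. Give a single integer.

Step 1: cell (0,3)='T' (+2 fires, +1 burnt)
Step 2: cell (0,3)='T' (+4 fires, +2 burnt)
Step 3: cell (0,3)='F' (+4 fires, +4 burnt)
  -> target ignites at step 3
Step 4: cell (0,3)='.' (+5 fires, +4 burnt)
Step 5: cell (0,3)='.' (+4 fires, +5 burnt)
Step 6: cell (0,3)='.' (+3 fires, +4 burnt)
Step 7: cell (0,3)='.' (+0 fires, +3 burnt)
  fire out at step 7

3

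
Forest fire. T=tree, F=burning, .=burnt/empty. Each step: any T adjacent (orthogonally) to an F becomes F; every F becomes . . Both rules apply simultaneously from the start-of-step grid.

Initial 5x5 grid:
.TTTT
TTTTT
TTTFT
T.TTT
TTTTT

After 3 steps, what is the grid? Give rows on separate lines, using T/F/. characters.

Step 1: 4 trees catch fire, 1 burn out
  .TTTT
  TTTFT
  TTF.F
  T.TFT
  TTTTT
Step 2: 7 trees catch fire, 4 burn out
  .TTFT
  TTF.F
  TF...
  T.F.F
  TTTFT
Step 3: 6 trees catch fire, 7 burn out
  .TF.F
  TF...
  F....
  T....
  TTF.F

.TF.F
TF...
F....
T....
TTF.F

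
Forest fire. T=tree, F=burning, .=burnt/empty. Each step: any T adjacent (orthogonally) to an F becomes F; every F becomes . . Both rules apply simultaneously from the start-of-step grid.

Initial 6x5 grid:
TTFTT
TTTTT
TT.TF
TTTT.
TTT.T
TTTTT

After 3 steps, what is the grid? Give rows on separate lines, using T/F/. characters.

Step 1: 5 trees catch fire, 2 burn out
  TF.FT
  TTFTF
  TT.F.
  TTTT.
  TTT.T
  TTTTT
Step 2: 5 trees catch fire, 5 burn out
  F...F
  TF.F.
  TT...
  TTTF.
  TTT.T
  TTTTT
Step 3: 3 trees catch fire, 5 burn out
  .....
  F....
  TF...
  TTF..
  TTT.T
  TTTTT

.....
F....
TF...
TTF..
TTT.T
TTTTT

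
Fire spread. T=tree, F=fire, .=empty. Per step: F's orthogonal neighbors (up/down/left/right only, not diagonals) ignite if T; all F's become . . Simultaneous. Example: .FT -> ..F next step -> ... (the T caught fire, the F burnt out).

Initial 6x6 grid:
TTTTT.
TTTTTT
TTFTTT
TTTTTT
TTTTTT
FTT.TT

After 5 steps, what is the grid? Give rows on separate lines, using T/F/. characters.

Step 1: 6 trees catch fire, 2 burn out
  TTTTT.
  TTFTTT
  TF.FTT
  TTFTTT
  FTTTTT
  .FT.TT
Step 2: 11 trees catch fire, 6 burn out
  TTFTT.
  TF.FTT
  F...FT
  FF.FTT
  .FFTTT
  ..F.TT
Step 3: 7 trees catch fire, 11 burn out
  TF.FT.
  F...FT
  .....F
  ....FT
  ...FTT
  ....TT
Step 4: 5 trees catch fire, 7 burn out
  F...F.
  .....F
  ......
  .....F
  ....FT
  ....TT
Step 5: 2 trees catch fire, 5 burn out
  ......
  ......
  ......
  ......
  .....F
  ....FT

......
......
......
......
.....F
....FT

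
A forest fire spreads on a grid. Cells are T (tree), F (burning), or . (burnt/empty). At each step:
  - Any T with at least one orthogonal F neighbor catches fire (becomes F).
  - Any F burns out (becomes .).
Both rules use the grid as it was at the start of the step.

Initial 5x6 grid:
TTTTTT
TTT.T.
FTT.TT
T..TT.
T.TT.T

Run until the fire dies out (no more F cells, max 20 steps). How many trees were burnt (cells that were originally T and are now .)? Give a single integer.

Step 1: +3 fires, +1 burnt (F count now 3)
Step 2: +4 fires, +3 burnt (F count now 4)
Step 3: +2 fires, +4 burnt (F count now 2)
Step 4: +1 fires, +2 burnt (F count now 1)
Step 5: +1 fires, +1 burnt (F count now 1)
Step 6: +1 fires, +1 burnt (F count now 1)
Step 7: +2 fires, +1 burnt (F count now 2)
Step 8: +1 fires, +2 burnt (F count now 1)
Step 9: +2 fires, +1 burnt (F count now 2)
Step 10: +1 fires, +2 burnt (F count now 1)
Step 11: +1 fires, +1 burnt (F count now 1)
Step 12: +1 fires, +1 burnt (F count now 1)
Step 13: +0 fires, +1 burnt (F count now 0)
Fire out after step 13
Initially T: 21, now '.': 29
Total burnt (originally-T cells now '.'): 20

Answer: 20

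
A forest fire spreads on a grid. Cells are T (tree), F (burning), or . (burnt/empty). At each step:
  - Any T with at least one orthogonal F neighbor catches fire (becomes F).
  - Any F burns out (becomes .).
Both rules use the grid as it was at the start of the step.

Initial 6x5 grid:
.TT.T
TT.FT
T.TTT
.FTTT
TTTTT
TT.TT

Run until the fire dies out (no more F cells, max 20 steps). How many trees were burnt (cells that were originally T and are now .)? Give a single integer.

Answer: 17

Derivation:
Step 1: +4 fires, +2 burnt (F count now 4)
Step 2: +7 fires, +4 burnt (F count now 7)
Step 3: +3 fires, +7 burnt (F count now 3)
Step 4: +2 fires, +3 burnt (F count now 2)
Step 5: +1 fires, +2 burnt (F count now 1)
Step 6: +0 fires, +1 burnt (F count now 0)
Fire out after step 6
Initially T: 22, now '.': 25
Total burnt (originally-T cells now '.'): 17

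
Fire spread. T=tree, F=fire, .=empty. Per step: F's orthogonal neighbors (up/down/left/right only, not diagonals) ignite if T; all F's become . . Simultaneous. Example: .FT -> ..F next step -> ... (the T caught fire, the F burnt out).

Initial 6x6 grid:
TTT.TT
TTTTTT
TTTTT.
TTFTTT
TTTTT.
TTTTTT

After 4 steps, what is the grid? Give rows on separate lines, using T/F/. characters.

Step 1: 4 trees catch fire, 1 burn out
  TTT.TT
  TTTTTT
  TTFTT.
  TF.FTT
  TTFTT.
  TTTTTT
Step 2: 8 trees catch fire, 4 burn out
  TTT.TT
  TTFTTT
  TF.FT.
  F...FT
  TF.FT.
  TTFTTT
Step 3: 10 trees catch fire, 8 burn out
  TTF.TT
  TF.FTT
  F...F.
  .....F
  F...F.
  TF.FTT
Step 4: 5 trees catch fire, 10 burn out
  TF..TT
  F...FT
  ......
  ......
  ......
  F...FT

TF..TT
F...FT
......
......
......
F...FT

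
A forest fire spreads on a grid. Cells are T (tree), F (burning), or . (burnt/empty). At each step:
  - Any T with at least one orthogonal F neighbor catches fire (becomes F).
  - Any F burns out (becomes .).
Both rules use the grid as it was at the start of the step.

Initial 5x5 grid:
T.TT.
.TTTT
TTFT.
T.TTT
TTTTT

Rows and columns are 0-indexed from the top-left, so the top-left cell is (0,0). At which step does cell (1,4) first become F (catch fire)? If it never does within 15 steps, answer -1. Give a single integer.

Step 1: cell (1,4)='T' (+4 fires, +1 burnt)
Step 2: cell (1,4)='T' (+6 fires, +4 burnt)
Step 3: cell (1,4)='F' (+6 fires, +6 burnt)
  -> target ignites at step 3
Step 4: cell (1,4)='.' (+2 fires, +6 burnt)
Step 5: cell (1,4)='.' (+0 fires, +2 burnt)
  fire out at step 5

3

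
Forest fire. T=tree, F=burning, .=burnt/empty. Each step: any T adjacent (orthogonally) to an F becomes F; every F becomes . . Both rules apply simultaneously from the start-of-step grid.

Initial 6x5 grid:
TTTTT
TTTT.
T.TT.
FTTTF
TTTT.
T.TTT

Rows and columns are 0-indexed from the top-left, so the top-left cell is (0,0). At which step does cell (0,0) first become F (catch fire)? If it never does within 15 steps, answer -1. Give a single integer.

Step 1: cell (0,0)='T' (+4 fires, +2 burnt)
Step 2: cell (0,0)='T' (+6 fires, +4 burnt)
Step 3: cell (0,0)='F' (+6 fires, +6 burnt)
  -> target ignites at step 3
Step 4: cell (0,0)='.' (+5 fires, +6 burnt)
Step 5: cell (0,0)='.' (+2 fires, +5 burnt)
Step 6: cell (0,0)='.' (+0 fires, +2 burnt)
  fire out at step 6

3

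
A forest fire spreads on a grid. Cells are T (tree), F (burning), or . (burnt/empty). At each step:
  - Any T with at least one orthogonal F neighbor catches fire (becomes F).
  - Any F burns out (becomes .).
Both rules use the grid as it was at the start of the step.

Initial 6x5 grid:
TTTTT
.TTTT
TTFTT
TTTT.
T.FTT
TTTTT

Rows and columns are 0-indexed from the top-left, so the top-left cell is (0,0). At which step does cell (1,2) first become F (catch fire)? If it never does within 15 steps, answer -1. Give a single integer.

Step 1: cell (1,2)='F' (+6 fires, +2 burnt)
  -> target ignites at step 1
Step 2: cell (1,2)='.' (+10 fires, +6 burnt)
Step 3: cell (1,2)='.' (+6 fires, +10 burnt)
Step 4: cell (1,2)='.' (+3 fires, +6 burnt)
Step 5: cell (1,2)='.' (+0 fires, +3 burnt)
  fire out at step 5

1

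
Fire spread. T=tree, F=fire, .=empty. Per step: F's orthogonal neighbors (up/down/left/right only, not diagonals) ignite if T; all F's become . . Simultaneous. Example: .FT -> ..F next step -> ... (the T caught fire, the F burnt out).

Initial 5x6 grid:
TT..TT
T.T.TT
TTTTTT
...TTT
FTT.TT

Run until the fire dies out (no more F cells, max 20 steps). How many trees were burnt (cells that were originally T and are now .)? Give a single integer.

Step 1: +1 fires, +1 burnt (F count now 1)
Step 2: +1 fires, +1 burnt (F count now 1)
Step 3: +0 fires, +1 burnt (F count now 0)
Fire out after step 3
Initially T: 21, now '.': 11
Total burnt (originally-T cells now '.'): 2

Answer: 2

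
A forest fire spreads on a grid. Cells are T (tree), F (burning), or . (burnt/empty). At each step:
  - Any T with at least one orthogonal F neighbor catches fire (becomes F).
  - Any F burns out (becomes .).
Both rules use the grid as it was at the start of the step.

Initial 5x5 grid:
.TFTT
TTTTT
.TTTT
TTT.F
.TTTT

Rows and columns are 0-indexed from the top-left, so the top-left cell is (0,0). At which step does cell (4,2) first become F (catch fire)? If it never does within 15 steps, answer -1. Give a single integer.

Step 1: cell (4,2)='T' (+5 fires, +2 burnt)
Step 2: cell (4,2)='T' (+7 fires, +5 burnt)
Step 3: cell (4,2)='F' (+4 fires, +7 burnt)
  -> target ignites at step 3
Step 4: cell (4,2)='.' (+2 fires, +4 burnt)
Step 5: cell (4,2)='.' (+1 fires, +2 burnt)
Step 6: cell (4,2)='.' (+0 fires, +1 burnt)
  fire out at step 6

3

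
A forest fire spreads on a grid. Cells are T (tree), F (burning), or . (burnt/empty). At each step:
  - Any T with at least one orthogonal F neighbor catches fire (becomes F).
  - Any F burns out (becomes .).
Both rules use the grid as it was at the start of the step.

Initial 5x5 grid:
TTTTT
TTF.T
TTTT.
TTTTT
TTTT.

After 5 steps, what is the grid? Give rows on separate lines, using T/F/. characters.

Step 1: 3 trees catch fire, 1 burn out
  TTFTT
  TF..T
  TTFT.
  TTTTT
  TTTT.
Step 2: 6 trees catch fire, 3 burn out
  TF.FT
  F...T
  TF.F.
  TTFTT
  TTTT.
Step 3: 6 trees catch fire, 6 burn out
  F...F
  ....T
  F....
  TF.FT
  TTFT.
Step 4: 5 trees catch fire, 6 burn out
  .....
  ....F
  .....
  F...F
  TF.F.
Step 5: 1 trees catch fire, 5 burn out
  .....
  .....
  .....
  .....
  F....

.....
.....
.....
.....
F....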